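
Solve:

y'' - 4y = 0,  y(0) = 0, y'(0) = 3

General solution: y = C₁e^(2x) + C₂e^(-2x)
Applying ICs: C₁ = 3/4, C₂ = -3/4
Particular solution: y = (3/4)e^(2x) - (3/4)e^(-2x)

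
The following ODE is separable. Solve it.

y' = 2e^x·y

Separating variables and integrating:
ln|y| = 2e^x + C

General solution: y = Ce^(2e^x)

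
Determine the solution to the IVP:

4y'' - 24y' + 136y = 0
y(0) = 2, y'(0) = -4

General solution: y = e^(3x)(C₁cos(5x) + C₂sin(5x))
Complex roots r = 3 ± 5i
Applying ICs: C₁ = 2, C₂ = -2
Particular solution: y = e^(3x)(2cos(5x) - 2sin(5x))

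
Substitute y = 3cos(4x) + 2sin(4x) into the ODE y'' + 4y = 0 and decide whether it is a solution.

Verification:
y'' = -48cos(4x) - 32sin(4x)
y'' + 4y ≠ 0 (frequency mismatch: got 16 instead of 4)

No, it is not a solution.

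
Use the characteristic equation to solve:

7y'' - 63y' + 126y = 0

Characteristic equation: 7r² - 63r + 126 = 0
Divide by 7: r² - 9r + 18 = 0
Roots: r = 3, 6 (distinct real)
General solution: y = C₁e^(3x) + C₂e^(6x)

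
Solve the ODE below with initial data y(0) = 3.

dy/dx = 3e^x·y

General solution: y = Ce^(3e^x)
Applying IC y(0) = 3:
Particular solution: y = 3e^(3(e^x - 1))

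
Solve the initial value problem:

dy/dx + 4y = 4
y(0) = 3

General solution: y = 1 + Ce^(-4x)
Applying y(0) = 3: C = 3 - 1 = 2
Particular solution: y = 1 + 2e^(-4x)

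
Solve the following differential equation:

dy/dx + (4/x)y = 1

Using integrating factor method:

General solution: y = (1/5)x + Cx^(-4)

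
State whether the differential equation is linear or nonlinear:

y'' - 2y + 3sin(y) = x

Nonlinear (sin(y) is nonlinear in y)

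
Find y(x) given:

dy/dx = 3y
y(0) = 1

General solution: y = Ce^(3x)
Applying IC y(0) = 1:
Particular solution: y = e^(3x)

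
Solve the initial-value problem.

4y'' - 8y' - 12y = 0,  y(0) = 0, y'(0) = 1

General solution: y = C₁e^(3x) + C₂e^(-x)
Applying ICs: C₁ = 1/4, C₂ = -1/4
Particular solution: y = (1/4)e^(3x) - (1/4)e^(-x)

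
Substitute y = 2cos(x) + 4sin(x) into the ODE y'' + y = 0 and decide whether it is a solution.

Verification:
y'' = -2cos(x) - 4sin(x)
y'' + y = 0 ✓

Yes, it is a solution.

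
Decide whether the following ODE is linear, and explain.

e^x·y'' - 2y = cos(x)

Linear (y and its derivatives appear to the first power only, no products of y terms)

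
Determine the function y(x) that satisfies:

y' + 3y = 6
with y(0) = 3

General solution: y = 2 + Ce^(-3x)
Applying y(0) = 3: C = 3 - 2 = 1
Particular solution: y = 2 + e^(-3x)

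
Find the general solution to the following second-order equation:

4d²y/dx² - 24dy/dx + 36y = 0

Characteristic equation: 4r² - 24r + 36 = 0
Divide by 4: r² - 6r + 9 = 0
Factored: (r - 3)² = 0
Repeated root: r = 3
General solution: y = (C₁ + C₂x)e^(3x)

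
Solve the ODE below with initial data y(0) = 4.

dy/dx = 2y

General solution: y = Ce^(2x)
Applying IC y(0) = 4:
Particular solution: y = 4e^(2x)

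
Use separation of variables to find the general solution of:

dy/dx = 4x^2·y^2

Separating variables and integrating:
-1/y = 4x^3/3 + C

General solution: y^-1 = (-4/3)x^3 + C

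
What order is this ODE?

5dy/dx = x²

The order is 1 (highest derivative is of order 1).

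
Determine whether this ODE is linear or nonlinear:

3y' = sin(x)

Linear (y and its derivatives appear to the first power only, no products of y terms)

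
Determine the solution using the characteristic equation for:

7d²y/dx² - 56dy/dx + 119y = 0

Characteristic equation: 7r² - 56r + 119 = 0
Divide by 7: r² - 8r + 17 = 0
Roots: r = 4 ± i (complex conjugates)
General solution: y = e^(4x)(C₁cos(x) + C₂sin(x))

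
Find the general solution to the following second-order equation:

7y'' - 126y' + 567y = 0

Characteristic equation: 7r² - 126r + 567 = 0
Divide by 7: r² - 18r + 81 = 0
Factored: (r - 9)² = 0
Repeated root: r = 9
General solution: y = (C₁ + C₂x)e^(9x)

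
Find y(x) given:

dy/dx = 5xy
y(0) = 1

General solution: y = Ce^(5x²/2)
Applying IC y(0) = 1:
Particular solution: y = e^(5x²/2)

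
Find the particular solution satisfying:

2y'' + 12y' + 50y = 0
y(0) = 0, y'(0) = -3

General solution: y = e^(-3x)(C₁cos(4x) + C₂sin(4x))
Complex roots r = -3 ± 4i
Applying ICs: C₁ = 0, C₂ = -3/4
Particular solution: y = e^(-3x)(-(3/4)sin(4x))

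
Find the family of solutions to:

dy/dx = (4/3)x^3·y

Separating variables and integrating:
ln|y| = x^4/3 + C

General solution: y = Ce^(x^4/3)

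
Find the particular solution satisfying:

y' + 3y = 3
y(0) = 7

General solution: y = 1 + Ce^(-3x)
Applying y(0) = 7: C = 7 - 1 = 6
Particular solution: y = 1 + 6e^(-3x)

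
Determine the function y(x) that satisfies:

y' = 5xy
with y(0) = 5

General solution: y = Ce^(5x²/2)
Applying IC y(0) = 5:
Particular solution: y = 5e^(5x²/2)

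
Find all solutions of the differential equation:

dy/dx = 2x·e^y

Separating variables and integrating:
-e^(-y) = x² + C

General solution: y = -ln(C - x²)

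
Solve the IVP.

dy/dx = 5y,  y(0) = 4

General solution: y = Ce^(5x)
Applying IC y(0) = 4:
Particular solution: y = 4e^(5x)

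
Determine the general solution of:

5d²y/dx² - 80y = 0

Characteristic equation: 5r² - 80 = 0
Divide by 5: r² - 16 = 0
Roots: r = 4, -4 (distinct real)
General solution: y = C₁e^(4x) + C₂e^(-4x)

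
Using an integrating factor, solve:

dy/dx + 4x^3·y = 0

Using integrating factor method:

General solution: y = Ce^(-x^4)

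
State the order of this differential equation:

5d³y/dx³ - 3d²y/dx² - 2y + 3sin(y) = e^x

The order is 3 (highest derivative is of order 3).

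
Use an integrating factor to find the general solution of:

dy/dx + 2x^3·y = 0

Using integrating factor method:

General solution: y = Ce^(-x^4/2)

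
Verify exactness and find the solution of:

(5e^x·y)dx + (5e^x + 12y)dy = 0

Verify exactness: ∂M/∂y = ∂N/∂x ✓
Find F(x,y) such that ∂F/∂x = M, ∂F/∂y = N
Solution: 5e^x·y + 6y² = C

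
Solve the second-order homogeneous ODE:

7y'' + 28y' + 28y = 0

Characteristic equation: 7r² + 28r + 28 = 0
Divide by 7: r² + 4r + 4 = 0
Factored: (r + 2)² = 0
Repeated root: r = -2
General solution: y = (C₁ + C₂x)e^(-2x)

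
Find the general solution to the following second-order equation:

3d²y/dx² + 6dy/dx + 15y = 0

Characteristic equation: 3r² + 6r + 15 = 0
Divide by 3: r² + 2r + 5 = 0
Roots: r = -1 ± 2i (complex conjugates)
General solution: y = e^(-x)(C₁cos(2x) + C₂sin(2x))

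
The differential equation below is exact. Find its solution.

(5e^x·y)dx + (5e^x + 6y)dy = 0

Verify exactness: ∂M/∂y = ∂N/∂x ✓
Find F(x,y) such that ∂F/∂x = M, ∂F/∂y = N
Solution: 5e^x·y + 3y² = C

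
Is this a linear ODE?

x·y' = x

Yes. Linear (y and its derivatives appear to the first power only, no products of y terms)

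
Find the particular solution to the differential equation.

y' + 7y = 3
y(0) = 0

General solution: y = 3/7 + Ce^(-7x)
Applying y(0) = 0: C = 0 - 3/7 = -3/7
Particular solution: y = 3/7 - (3/7)e^(-7x)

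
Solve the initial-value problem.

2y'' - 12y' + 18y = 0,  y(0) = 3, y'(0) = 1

General solution: y = (C₁ + C₂x)e^(3x)
Repeated root r = 3
Applying ICs: C₁ = 3, C₂ = -8
Particular solution: y = (3 - 8x)e^(3x)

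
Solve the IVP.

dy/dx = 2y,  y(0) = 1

General solution: y = Ce^(2x)
Applying IC y(0) = 1:
Particular solution: y = e^(2x)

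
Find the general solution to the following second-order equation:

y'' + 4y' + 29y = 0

Characteristic equation: r² + 4r + 29 = 0
Roots: r = -2 ± 5i (complex conjugates)
General solution: y = e^(-2x)(C₁cos(5x) + C₂sin(5x))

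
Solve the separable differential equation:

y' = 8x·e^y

Separating variables and integrating:
-e^(-y) = 4x² + C

General solution: y = -ln(C - 4x²)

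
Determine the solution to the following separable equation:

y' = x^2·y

Separating variables and integrating:
ln|y| = x^3/3 + C

General solution: y = Ce^(x^3/3)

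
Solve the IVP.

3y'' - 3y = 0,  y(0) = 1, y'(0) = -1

General solution: y = C₁e^x + C₂e^(-x)
Applying ICs: C₁ = 0, C₂ = 1
Particular solution: y = e^(-x)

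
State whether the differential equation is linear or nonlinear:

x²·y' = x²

Linear (y and its derivatives appear to the first power only, no products of y terms)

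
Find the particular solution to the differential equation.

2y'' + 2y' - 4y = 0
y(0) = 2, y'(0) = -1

General solution: y = C₁e^x + C₂e^(-2x)
Applying ICs: C₁ = 1, C₂ = 1
Particular solution: y = e^x + e^(-2x)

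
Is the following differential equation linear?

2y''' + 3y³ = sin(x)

No. Nonlinear (y³ term)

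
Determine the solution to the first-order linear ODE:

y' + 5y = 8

Using integrating factor method:

General solution: y = 8/5 + Ce^(-5x)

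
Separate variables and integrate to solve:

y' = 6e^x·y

Separating variables and integrating:
ln|y| = 6e^x + C

General solution: y = Ce^(6e^x)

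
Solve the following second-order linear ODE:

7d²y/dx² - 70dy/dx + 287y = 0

Characteristic equation: 7r² - 70r + 287 = 0
Divide by 7: r² - 10r + 41 = 0
Roots: r = 5 ± 4i (complex conjugates)
General solution: y = e^(5x)(C₁cos(4x) + C₂sin(4x))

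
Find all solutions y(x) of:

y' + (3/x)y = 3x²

Using integrating factor method:

General solution: y = (1/2)x^3 + Cx^(-3)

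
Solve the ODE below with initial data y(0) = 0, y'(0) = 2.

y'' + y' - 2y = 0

General solution: y = C₁e^x + C₂e^(-2x)
Applying ICs: C₁ = 2/3, C₂ = -2/3
Particular solution: y = (2/3)e^x - (2/3)e^(-2x)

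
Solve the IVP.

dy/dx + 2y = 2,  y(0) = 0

General solution: y = 1 + Ce^(-2x)
Applying y(0) = 0: C = 0 - 1 = -1
Particular solution: y = 1 - e^(-2x)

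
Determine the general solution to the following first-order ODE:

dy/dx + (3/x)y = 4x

Using integrating factor method:

General solution: y = (4/5)x^2 + Cx^(-3)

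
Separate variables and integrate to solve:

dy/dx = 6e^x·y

Separating variables and integrating:
ln|y| = 6e^x + C

General solution: y = Ce^(6e^x)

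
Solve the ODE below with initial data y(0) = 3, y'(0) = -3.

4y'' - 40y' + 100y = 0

General solution: y = (C₁ + C₂x)e^(5x)
Repeated root r = 5
Applying ICs: C₁ = 3, C₂ = -18
Particular solution: y = (3 - 18x)e^(5x)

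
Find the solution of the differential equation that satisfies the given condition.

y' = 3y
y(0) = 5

General solution: y = Ce^(3x)
Applying IC y(0) = 5:
Particular solution: y = 5e^(3x)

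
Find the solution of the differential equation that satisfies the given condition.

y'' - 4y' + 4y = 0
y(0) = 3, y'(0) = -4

General solution: y = (C₁ + C₂x)e^(2x)
Repeated root r = 2
Applying ICs: C₁ = 3, C₂ = -10
Particular solution: y = (3 - 10x)e^(2x)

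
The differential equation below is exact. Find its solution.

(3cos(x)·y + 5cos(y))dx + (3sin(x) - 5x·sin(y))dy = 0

Verify exactness: ∂M/∂y = ∂N/∂x ✓
Find F(x,y) such that ∂F/∂x = M, ∂F/∂y = N
Solution: 3sin(x)·y + 5x·cos(y) = C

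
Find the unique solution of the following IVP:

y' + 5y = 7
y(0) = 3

General solution: y = 7/5 + Ce^(-5x)
Applying y(0) = 3: C = 3 - 7/5 = 8/5
Particular solution: y = 7/5 + (8/5)e^(-5x)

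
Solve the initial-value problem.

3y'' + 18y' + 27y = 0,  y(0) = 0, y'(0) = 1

General solution: y = (C₁ + C₂x)e^(-3x)
Repeated root r = -3
Applying ICs: C₁ = 0, C₂ = 1
Particular solution: y = xe^(-3x)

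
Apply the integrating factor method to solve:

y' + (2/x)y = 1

Using integrating factor method:

General solution: y = (1/3)x + Cx^(-2)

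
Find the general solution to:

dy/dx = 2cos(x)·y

Separating variables and integrating:
ln|y| = 2sin(x) + C

General solution: y = Ce^(2sin(x))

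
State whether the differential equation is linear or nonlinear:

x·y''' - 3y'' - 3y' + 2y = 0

Linear (y and its derivatives appear to the first power only, no products of y terms)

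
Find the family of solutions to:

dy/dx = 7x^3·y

Separating variables and integrating:
ln|y| = 7x^4/4 + C

General solution: y = Ce^(7x^4/4)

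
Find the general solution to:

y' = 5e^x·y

Separating variables and integrating:
ln|y| = 5e^x + C

General solution: y = Ce^(5e^x)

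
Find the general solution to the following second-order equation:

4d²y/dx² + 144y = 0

Characteristic equation: 4r² + 144 = 0
Divide by 4: r² + 36 = 0
Roots: r = ±6i (complex conjugates)
General solution: y = C₁cos(6x) + C₂sin(6x)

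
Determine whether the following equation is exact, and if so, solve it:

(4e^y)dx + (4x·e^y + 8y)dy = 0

Verify exactness: ∂M/∂y = ∂N/∂x ✓
Find F(x,y) such that ∂F/∂x = M, ∂F/∂y = N
Solution: 4x·e^y + 4y² = C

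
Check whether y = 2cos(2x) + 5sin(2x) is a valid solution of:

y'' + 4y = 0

Verification:
y'' = -8cos(2x) - 20sin(2x)
y'' + 4y = 0 ✓

Yes, it is a solution.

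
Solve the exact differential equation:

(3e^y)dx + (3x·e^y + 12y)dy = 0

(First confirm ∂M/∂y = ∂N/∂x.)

Verify exactness: ∂M/∂y = ∂N/∂x ✓
Find F(x,y) such that ∂F/∂x = M, ∂F/∂y = N
Solution: 3x·e^y + 6y² = C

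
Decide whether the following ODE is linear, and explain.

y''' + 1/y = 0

Nonlinear (1/y term)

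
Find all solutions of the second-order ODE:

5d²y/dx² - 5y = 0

Characteristic equation: 5r² - 5 = 0
Divide by 5: r² - 1 = 0
Roots: r = 1, -1 (distinct real)
General solution: y = C₁e^x + C₂e^(-x)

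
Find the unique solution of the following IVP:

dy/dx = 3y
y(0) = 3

General solution: y = Ce^(3x)
Applying IC y(0) = 3:
Particular solution: y = 3e^(3x)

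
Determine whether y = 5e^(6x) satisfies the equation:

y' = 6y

Verification:
y = 5e^(6x)
y' = 30e^(6x)
6y = 30e^(6x)
y' = 6y ✓

Yes, it is a solution.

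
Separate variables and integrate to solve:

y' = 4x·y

Separating variables and integrating:
ln|y| = 2x^2 + C

General solution: y = Ce^(2x^2)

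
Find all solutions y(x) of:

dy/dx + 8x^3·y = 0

Using integrating factor method:

General solution: y = Ce^(-2x^4)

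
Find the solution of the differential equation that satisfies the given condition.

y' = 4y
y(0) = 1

General solution: y = Ce^(4x)
Applying IC y(0) = 1:
Particular solution: y = e^(4x)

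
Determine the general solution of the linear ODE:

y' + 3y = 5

Using integrating factor method:

General solution: y = 5/3 + Ce^(-3x)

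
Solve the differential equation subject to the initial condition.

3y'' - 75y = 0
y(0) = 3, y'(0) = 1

General solution: y = C₁e^(5x) + C₂e^(-5x)
Applying ICs: C₁ = 8/5, C₂ = 7/5
Particular solution: y = (8/5)e^(5x) + (7/5)e^(-5x)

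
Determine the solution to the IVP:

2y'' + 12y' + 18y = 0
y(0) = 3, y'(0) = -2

General solution: y = (C₁ + C₂x)e^(-3x)
Repeated root r = -3
Applying ICs: C₁ = 3, C₂ = 7
Particular solution: y = (3 + 7x)e^(-3x)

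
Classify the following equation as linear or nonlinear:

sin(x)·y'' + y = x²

Linear (y and its derivatives appear to the first power only, no products of y terms)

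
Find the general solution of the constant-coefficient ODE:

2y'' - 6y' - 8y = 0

Characteristic equation: 2r² - 6r - 8 = 0
Divide by 2: r² - 3r - 4 = 0
Roots: r = 4, -1 (distinct real)
General solution: y = C₁e^(4x) + C₂e^(-x)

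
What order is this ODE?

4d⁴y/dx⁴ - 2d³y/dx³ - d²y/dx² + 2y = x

The order is 4 (highest derivative is of order 4).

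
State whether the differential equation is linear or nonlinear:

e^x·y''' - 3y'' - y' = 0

Linear (y and its derivatives appear to the first power only, no products of y terms)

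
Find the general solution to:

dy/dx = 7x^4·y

Separating variables and integrating:
ln|y| = 7x^5/5 + C

General solution: y = Ce^(7x^5/5)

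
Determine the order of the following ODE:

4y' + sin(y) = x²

The order is 1 (highest derivative is of order 1).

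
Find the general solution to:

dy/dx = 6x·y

Separating variables and integrating:
ln|y| = 3x^2 + C

General solution: y = Ce^(3x^2)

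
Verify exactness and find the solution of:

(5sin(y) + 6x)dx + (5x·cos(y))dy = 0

Verify exactness: ∂M/∂y = ∂N/∂x ✓
Find F(x,y) such that ∂F/∂x = M, ∂F/∂y = N
Solution: 5x·sin(y) + 3x² = C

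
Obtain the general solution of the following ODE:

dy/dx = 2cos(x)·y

Separating variables and integrating:
ln|y| = 2sin(x) + C

General solution: y = Ce^(2sin(x))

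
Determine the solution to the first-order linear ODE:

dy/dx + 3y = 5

Using integrating factor method:

General solution: y = 5/3 + Ce^(-3x)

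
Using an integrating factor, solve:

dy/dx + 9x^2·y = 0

Using integrating factor method:

General solution: y = Ce^(-3x^3)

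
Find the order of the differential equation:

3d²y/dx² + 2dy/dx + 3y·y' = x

The order is 2 (highest derivative is of order 2).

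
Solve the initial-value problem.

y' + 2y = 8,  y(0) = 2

General solution: y = 4 + Ce^(-2x)
Applying y(0) = 2: C = 2 - 4 = -2
Particular solution: y = 4 - 2e^(-2x)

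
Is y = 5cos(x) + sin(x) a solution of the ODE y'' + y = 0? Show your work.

Verification:
y'' = -5cos(x) - sin(x)
y'' + y = 0 ✓

Yes, it is a solution.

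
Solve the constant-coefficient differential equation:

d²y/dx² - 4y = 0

Characteristic equation: r² - 4 = 0
Roots: r = 2, -2 (distinct real)
General solution: y = C₁e^(2x) + C₂e^(-2x)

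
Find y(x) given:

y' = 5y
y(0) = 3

General solution: y = Ce^(5x)
Applying IC y(0) = 3:
Particular solution: y = 3e^(5x)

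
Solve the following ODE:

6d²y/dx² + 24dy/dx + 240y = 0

Characteristic equation: 6r² + 24r + 240 = 0
Divide by 6: r² + 4r + 40 = 0
Roots: r = -2 ± 6i (complex conjugates)
General solution: y = e^(-2x)(C₁cos(6x) + C₂sin(6x))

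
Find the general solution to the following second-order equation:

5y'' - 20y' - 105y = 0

Characteristic equation: 5r² - 20r - 105 = 0
Divide by 5: r² - 4r - 21 = 0
Roots: r = 7, -3 (distinct real)
General solution: y = C₁e^(7x) + C₂e^(-3x)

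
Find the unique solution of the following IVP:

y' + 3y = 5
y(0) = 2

General solution: y = 5/3 + Ce^(-3x)
Applying y(0) = 2: C = 2 - 5/3 = 1/3
Particular solution: y = 5/3 + (1/3)e^(-3x)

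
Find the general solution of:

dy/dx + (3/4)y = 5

Using integrating factor method:

General solution: y = 20/3 + Ce^(-3x/4)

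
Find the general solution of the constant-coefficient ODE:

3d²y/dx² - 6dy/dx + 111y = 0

Characteristic equation: 3r² - 6r + 111 = 0
Divide by 3: r² - 2r + 37 = 0
Roots: r = 1 ± 6i (complex conjugates)
General solution: y = e^x(C₁cos(6x) + C₂sin(6x))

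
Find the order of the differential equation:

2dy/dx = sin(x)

The order is 1 (highest derivative is of order 1).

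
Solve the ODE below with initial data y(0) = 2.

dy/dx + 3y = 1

General solution: y = 1/3 + Ce^(-3x)
Applying y(0) = 2: C = 2 - 1/3 = 5/3
Particular solution: y = 1/3 + (5/3)e^(-3x)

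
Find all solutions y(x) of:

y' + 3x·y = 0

Using integrating factor method:

General solution: y = Ce^(-3x^2/2)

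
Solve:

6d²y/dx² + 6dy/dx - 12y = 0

Characteristic equation: 6r² + 6r - 12 = 0
Divide by 6: r² + r - 2 = 0
Roots: r = 1, -2 (distinct real)
General solution: y = C₁e^x + C₂e^(-2x)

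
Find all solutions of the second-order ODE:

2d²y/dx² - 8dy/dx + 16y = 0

Characteristic equation: 2r² - 8r + 16 = 0
Divide by 2: r² - 4r + 8 = 0
Roots: r = 2 ± 2i (complex conjugates)
General solution: y = e^(2x)(C₁cos(2x) + C₂sin(2x))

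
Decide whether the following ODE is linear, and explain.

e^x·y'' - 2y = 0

Linear (y and its derivatives appear to the first power only, no products of y terms)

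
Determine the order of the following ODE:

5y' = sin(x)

The order is 1 (highest derivative is of order 1).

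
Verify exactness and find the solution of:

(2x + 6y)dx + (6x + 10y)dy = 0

Verify exactness: ∂M/∂y = ∂N/∂x ✓
Find F(x,y) such that ∂F/∂x = M, ∂F/∂y = N
Solution: x² + 6xy + 5y² = C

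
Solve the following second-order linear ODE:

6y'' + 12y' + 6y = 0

Characteristic equation: 6r² + 12r + 6 = 0
Divide by 6: r² + 2r + 1 = 0
Factored: (r + 1)² = 0
Repeated root: r = -1
General solution: y = (C₁ + C₂x)e^(-x)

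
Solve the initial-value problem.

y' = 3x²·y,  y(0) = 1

General solution: y = Ce^(x³)
Applying IC y(0) = 1:
Particular solution: y = e^(x³)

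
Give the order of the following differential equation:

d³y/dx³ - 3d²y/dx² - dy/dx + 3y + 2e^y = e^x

The order is 3 (highest derivative is of order 3).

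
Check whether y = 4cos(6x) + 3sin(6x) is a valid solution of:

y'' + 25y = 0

Verification:
y'' = -144cos(6x) - 108sin(6x)
y'' + 25y ≠ 0 (frequency mismatch: got 36 instead of 25)

No, it is not a solution.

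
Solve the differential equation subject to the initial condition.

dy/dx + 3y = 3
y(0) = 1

General solution: y = 1 + Ce^(-3x)
Applying y(0) = 1: C = 1 - 1 = 0
Particular solution: y = 1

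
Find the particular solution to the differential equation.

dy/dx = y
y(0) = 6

General solution: y = Ce^x
Applying IC y(0) = 6:
Particular solution: y = 6e^x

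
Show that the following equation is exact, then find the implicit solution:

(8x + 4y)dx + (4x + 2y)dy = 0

Verify exactness: ∂M/∂y = ∂N/∂x ✓
Find F(x,y) such that ∂F/∂x = M, ∂F/∂y = N
Solution: 4x² + 4xy + y² = C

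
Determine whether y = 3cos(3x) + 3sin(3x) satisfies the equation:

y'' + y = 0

Verification:
y'' = -27cos(3x) - 27sin(3x)
y'' + y ≠ 0 (frequency mismatch: got 9 instead of 1)

No, it is not a solution.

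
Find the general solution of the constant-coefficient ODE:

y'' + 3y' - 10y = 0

Characteristic equation: r² + 3r - 10 = 0
Roots: r = 2, -5 (distinct real)
General solution: y = C₁e^(2x) + C₂e^(-5x)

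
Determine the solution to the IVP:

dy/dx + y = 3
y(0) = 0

General solution: y = 3 + Ce^(-x)
Applying y(0) = 0: C = 0 - 3 = -3
Particular solution: y = 3 - 3e^(-x)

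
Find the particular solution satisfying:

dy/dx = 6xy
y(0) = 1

General solution: y = Ce^(3x²)
Applying IC y(0) = 1:
Particular solution: y = e^(3x²)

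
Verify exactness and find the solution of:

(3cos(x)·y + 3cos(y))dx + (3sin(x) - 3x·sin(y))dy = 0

Verify exactness: ∂M/∂y = ∂N/∂x ✓
Find F(x,y) such that ∂F/∂x = M, ∂F/∂y = N
Solution: 3sin(x)·y + 3x·cos(y) = C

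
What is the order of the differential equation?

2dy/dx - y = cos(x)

The order is 1 (highest derivative is of order 1).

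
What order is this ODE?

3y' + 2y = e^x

The order is 1 (highest derivative is of order 1).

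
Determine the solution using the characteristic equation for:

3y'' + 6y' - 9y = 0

Characteristic equation: 3r² + 6r - 9 = 0
Divide by 3: r² + 2r - 3 = 0
Roots: r = 1, -3 (distinct real)
General solution: y = C₁e^x + C₂e^(-3x)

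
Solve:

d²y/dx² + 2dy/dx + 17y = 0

Characteristic equation: r² + 2r + 17 = 0
Roots: r = -1 ± 4i (complex conjugates)
General solution: y = e^(-x)(C₁cos(4x) + C₂sin(4x))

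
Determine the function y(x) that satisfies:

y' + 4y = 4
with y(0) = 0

General solution: y = 1 + Ce^(-4x)
Applying y(0) = 0: C = 0 - 1 = -1
Particular solution: y = 1 - e^(-4x)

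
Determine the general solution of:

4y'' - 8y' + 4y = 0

Characteristic equation: 4r² - 8r + 4 = 0
Divide by 4: r² - 2r + 1 = 0
Factored: (r - 1)² = 0
Repeated root: r = 1
General solution: y = (C₁ + C₂x)e^x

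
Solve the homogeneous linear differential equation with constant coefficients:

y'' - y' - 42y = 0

Characteristic equation: r² - r - 42 = 0
Roots: r = 7, -6 (distinct real)
General solution: y = C₁e^(7x) + C₂e^(-6x)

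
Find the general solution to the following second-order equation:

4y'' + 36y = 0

Characteristic equation: 4r² + 36 = 0
Divide by 4: r² + 9 = 0
Roots: r = ±3i (complex conjugates)
General solution: y = C₁cos(3x) + C₂sin(3x)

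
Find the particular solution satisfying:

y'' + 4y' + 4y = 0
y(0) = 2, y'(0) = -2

General solution: y = (C₁ + C₂x)e^(-2x)
Repeated root r = -2
Applying ICs: C₁ = 2, C₂ = 2
Particular solution: y = (2 + 2x)e^(-2x)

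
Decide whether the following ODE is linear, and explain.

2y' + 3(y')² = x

Nonlinear ((y')² term)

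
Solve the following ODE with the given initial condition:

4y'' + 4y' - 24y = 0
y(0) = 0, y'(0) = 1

General solution: y = C₁e^(2x) + C₂e^(-3x)
Applying ICs: C₁ = 1/5, C₂ = -1/5
Particular solution: y = (1/5)e^(2x) - (1/5)e^(-3x)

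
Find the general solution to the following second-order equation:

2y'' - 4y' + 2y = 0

Characteristic equation: 2r² - 4r + 2 = 0
Divide by 2: r² - 2r + 1 = 0
Factored: (r - 1)² = 0
Repeated root: r = 1
General solution: y = (C₁ + C₂x)e^x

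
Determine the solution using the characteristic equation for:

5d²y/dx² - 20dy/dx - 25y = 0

Characteristic equation: 5r² - 20r - 25 = 0
Divide by 5: r² - 4r - 5 = 0
Roots: r = 5, -1 (distinct real)
General solution: y = C₁e^(5x) + C₂e^(-x)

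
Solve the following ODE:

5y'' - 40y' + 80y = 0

Characteristic equation: 5r² - 40r + 80 = 0
Divide by 5: r² - 8r + 16 = 0
Factored: (r - 4)² = 0
Repeated root: r = 4
General solution: y = (C₁ + C₂x)e^(4x)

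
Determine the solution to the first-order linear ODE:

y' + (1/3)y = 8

Using integrating factor method:

General solution: y = 24 + Ce^(-x/3)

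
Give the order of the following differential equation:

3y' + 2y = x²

The order is 1 (highest derivative is of order 1).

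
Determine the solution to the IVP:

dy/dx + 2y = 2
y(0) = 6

General solution: y = 1 + Ce^(-2x)
Applying y(0) = 6: C = 6 - 1 = 5
Particular solution: y = 1 + 5e^(-2x)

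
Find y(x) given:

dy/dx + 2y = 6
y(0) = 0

General solution: y = 3 + Ce^(-2x)
Applying y(0) = 0: C = 0 - 3 = -3
Particular solution: y = 3 - 3e^(-2x)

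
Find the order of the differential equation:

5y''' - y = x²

The order is 3 (highest derivative is of order 3).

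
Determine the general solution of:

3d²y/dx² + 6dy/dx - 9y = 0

Characteristic equation: 3r² + 6r - 9 = 0
Divide by 3: r² + 2r - 3 = 0
Roots: r = 1, -3 (distinct real)
General solution: y = C₁e^x + C₂e^(-3x)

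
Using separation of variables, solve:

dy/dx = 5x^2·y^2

Separating variables and integrating:
-1/y = 5x^3/3 + C

General solution: y^-1 = (-5/3)x^3 + C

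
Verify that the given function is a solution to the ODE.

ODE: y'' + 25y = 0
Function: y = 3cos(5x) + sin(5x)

Verification:
y'' = -75cos(5x) - 25sin(5x)
y'' + 25y = 0 ✓

Yes, it is a solution.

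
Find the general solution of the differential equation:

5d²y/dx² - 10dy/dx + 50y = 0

Characteristic equation: 5r² - 10r + 50 = 0
Divide by 5: r² - 2r + 10 = 0
Roots: r = 1 ± 3i (complex conjugates)
General solution: y = e^x(C₁cos(3x) + C₂sin(3x))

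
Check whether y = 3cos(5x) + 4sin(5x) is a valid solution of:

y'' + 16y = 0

Verification:
y'' = -75cos(5x) - 100sin(5x)
y'' + 16y ≠ 0 (frequency mismatch: got 25 instead of 16)

No, it is not a solution.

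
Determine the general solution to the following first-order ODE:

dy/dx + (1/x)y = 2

Using integrating factor method:

General solution: y = x + C/x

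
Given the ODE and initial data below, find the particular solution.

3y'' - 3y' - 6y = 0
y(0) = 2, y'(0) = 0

General solution: y = C₁e^(2x) + C₂e^(-x)
Applying ICs: C₁ = 2/3, C₂ = 4/3
Particular solution: y = (2/3)e^(2x) + (4/3)e^(-x)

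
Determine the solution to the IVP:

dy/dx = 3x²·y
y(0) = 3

General solution: y = Ce^(x³)
Applying IC y(0) = 3:
Particular solution: y = 3e^(x³)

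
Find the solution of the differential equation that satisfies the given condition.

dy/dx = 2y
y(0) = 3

General solution: y = Ce^(2x)
Applying IC y(0) = 3:
Particular solution: y = 3e^(2x)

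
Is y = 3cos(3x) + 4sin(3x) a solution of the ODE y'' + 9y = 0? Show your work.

Verification:
y'' = -27cos(3x) - 36sin(3x)
y'' + 9y = 0 ✓

Yes, it is a solution.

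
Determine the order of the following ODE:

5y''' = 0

The order is 3 (highest derivative is of order 3).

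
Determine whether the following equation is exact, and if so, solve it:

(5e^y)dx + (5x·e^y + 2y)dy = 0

Verify exactness: ∂M/∂y = ∂N/∂x ✓
Find F(x,y) such that ∂F/∂x = M, ∂F/∂y = N
Solution: 5x·e^y + y² = C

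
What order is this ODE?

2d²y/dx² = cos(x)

The order is 2 (highest derivative is of order 2).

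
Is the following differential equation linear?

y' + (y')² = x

No. Nonlinear ((y')² term)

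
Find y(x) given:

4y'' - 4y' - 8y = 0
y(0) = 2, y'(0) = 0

General solution: y = C₁e^(2x) + C₂e^(-x)
Applying ICs: C₁ = 2/3, C₂ = 4/3
Particular solution: y = (2/3)e^(2x) + (4/3)e^(-x)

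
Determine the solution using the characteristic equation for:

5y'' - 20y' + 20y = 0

Characteristic equation: 5r² - 20r + 20 = 0
Divide by 5: r² - 4r + 4 = 0
Factored: (r - 2)² = 0
Repeated root: r = 2
General solution: y = (C₁ + C₂x)e^(2x)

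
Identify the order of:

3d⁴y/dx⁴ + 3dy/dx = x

The order is 4 (highest derivative is of order 4).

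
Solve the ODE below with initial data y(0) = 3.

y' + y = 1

General solution: y = 1 + Ce^(-x)
Applying y(0) = 3: C = 3 - 1 = 2
Particular solution: y = 1 + 2e^(-x)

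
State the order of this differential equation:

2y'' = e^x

The order is 2 (highest derivative is of order 2).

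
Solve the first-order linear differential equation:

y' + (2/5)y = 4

Using integrating factor method:

General solution: y = 10 + Ce^(-2x/5)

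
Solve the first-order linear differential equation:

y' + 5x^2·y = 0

Using integrating factor method:

General solution: y = Ce^(-5x^3/3)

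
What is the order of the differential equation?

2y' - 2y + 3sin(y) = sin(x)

The order is 1 (highest derivative is of order 1).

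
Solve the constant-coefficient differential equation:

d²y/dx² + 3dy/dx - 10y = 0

Characteristic equation: r² + 3r - 10 = 0
Roots: r = 2, -5 (distinct real)
General solution: y = C₁e^(2x) + C₂e^(-5x)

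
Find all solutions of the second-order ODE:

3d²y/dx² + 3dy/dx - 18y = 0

Characteristic equation: 3r² + 3r - 18 = 0
Divide by 3: r² + r - 6 = 0
Roots: r = 2, -3 (distinct real)
General solution: y = C₁e^(2x) + C₂e^(-3x)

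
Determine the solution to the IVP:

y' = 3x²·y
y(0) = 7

General solution: y = Ce^(x³)
Applying IC y(0) = 7:
Particular solution: y = 7e^(x³)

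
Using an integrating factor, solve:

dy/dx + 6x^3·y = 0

Using integrating factor method:

General solution: y = Ce^(-3x^4/2)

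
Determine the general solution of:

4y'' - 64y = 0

Characteristic equation: 4r² - 64 = 0
Divide by 4: r² - 16 = 0
Roots: r = 4, -4 (distinct real)
General solution: y = C₁e^(4x) + C₂e^(-4x)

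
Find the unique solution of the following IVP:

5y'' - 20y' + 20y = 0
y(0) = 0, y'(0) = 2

General solution: y = (C₁ + C₂x)e^(2x)
Repeated root r = 2
Applying ICs: C₁ = 0, C₂ = 2
Particular solution: y = 2xe^(2x)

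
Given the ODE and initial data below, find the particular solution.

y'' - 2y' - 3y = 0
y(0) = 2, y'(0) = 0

General solution: y = C₁e^(3x) + C₂e^(-x)
Applying ICs: C₁ = 1/2, C₂ = 3/2
Particular solution: y = (1/2)e^(3x) + (3/2)e^(-x)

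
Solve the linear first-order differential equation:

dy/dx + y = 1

Using integrating factor method:

General solution: y = 1 + Ce^(-x)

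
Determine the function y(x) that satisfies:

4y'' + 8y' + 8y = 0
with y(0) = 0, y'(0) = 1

General solution: y = e^(-x)(C₁cos(x) + C₂sin(x))
Complex roots r = -1 ± i
Applying ICs: C₁ = 0, C₂ = 1
Particular solution: y = e^(-x)(sin(x))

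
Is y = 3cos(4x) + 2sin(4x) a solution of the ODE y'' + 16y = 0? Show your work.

Verification:
y'' = -48cos(4x) - 32sin(4x)
y'' + 16y = 0 ✓

Yes, it is a solution.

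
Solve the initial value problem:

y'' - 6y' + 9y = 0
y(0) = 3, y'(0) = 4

General solution: y = (C₁ + C₂x)e^(3x)
Repeated root r = 3
Applying ICs: C₁ = 3, C₂ = -5
Particular solution: y = (3 - 5x)e^(3x)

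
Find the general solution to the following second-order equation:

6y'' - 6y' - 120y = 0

Characteristic equation: 6r² - 6r - 120 = 0
Divide by 6: r² - r - 20 = 0
Roots: r = 5, -4 (distinct real)
General solution: y = C₁e^(5x) + C₂e^(-4x)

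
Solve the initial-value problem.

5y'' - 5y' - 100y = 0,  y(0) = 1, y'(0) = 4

General solution: y = C₁e^(5x) + C₂e^(-4x)
Applying ICs: C₁ = 8/9, C₂ = 1/9
Particular solution: y = (8/9)e^(5x) + (1/9)e^(-4x)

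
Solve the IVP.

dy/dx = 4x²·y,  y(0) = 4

General solution: y = Ce^(4x³/3)
Applying IC y(0) = 4:
Particular solution: y = 4e^(4x³/3)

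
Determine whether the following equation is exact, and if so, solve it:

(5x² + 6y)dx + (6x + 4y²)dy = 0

Verify exactness: ∂M/∂y = ∂N/∂x ✓
Find F(x,y) such that ∂F/∂x = M, ∂F/∂y = N
Solution: 5x³/3 + 6xy + 4y³/3 = C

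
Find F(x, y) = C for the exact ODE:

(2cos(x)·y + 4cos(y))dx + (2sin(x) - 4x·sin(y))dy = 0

Verify exactness: ∂M/∂y = ∂N/∂x ✓
Find F(x,y) such that ∂F/∂x = M, ∂F/∂y = N
Solution: 2sin(x)·y + 4x·cos(y) = C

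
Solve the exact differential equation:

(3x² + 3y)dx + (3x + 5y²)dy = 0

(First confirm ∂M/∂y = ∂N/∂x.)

Verify exactness: ∂M/∂y = ∂N/∂x ✓
Find F(x,y) such that ∂F/∂x = M, ∂F/∂y = N
Solution: x³ + 3xy + 5y³/3 = C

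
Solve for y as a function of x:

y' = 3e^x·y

Separating variables and integrating:
ln|y| = 3e^x + C

General solution: y = Ce^(3e^x)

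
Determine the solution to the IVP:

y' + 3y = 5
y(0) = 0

General solution: y = 5/3 + Ce^(-3x)
Applying y(0) = 0: C = 0 - 5/3 = -5/3
Particular solution: y = 5/3 - (5/3)e^(-3x)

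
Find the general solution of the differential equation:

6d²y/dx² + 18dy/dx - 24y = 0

Characteristic equation: 6r² + 18r - 24 = 0
Divide by 6: r² + 3r - 4 = 0
Roots: r = 1, -4 (distinct real)
General solution: y = C₁e^x + C₂e^(-4x)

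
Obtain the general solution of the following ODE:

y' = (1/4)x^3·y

Separating variables and integrating:
ln|y| = x^4/16 + C

General solution: y = Ce^(x^4/16)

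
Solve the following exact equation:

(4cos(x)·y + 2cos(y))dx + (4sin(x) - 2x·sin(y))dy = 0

Verify exactness: ∂M/∂y = ∂N/∂x ✓
Find F(x,y) such that ∂F/∂x = M, ∂F/∂y = N
Solution: 4sin(x)·y + 2x·cos(y) = C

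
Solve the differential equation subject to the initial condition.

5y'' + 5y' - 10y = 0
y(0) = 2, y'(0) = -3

General solution: y = C₁e^x + C₂e^(-2x)
Applying ICs: C₁ = 1/3, C₂ = 5/3
Particular solution: y = (1/3)e^x + (5/3)e^(-2x)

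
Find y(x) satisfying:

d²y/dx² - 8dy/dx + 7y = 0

Characteristic equation: r² - 8r + 7 = 0
Roots: r = 1, 7 (distinct real)
General solution: y = C₁e^x + C₂e^(7x)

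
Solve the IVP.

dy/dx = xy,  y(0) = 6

General solution: y = Ce^(x²/2)
Applying IC y(0) = 6:
Particular solution: y = 6e^(x²/2)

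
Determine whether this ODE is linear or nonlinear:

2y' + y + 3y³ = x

Nonlinear (y³ term)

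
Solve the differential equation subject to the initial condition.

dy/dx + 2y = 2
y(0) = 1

General solution: y = 1 + Ce^(-2x)
Applying y(0) = 1: C = 1 - 1 = 0
Particular solution: y = 1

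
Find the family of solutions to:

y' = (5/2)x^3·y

Separating variables and integrating:
ln|y| = 5x^4/8 + C

General solution: y = Ce^(5x^4/8)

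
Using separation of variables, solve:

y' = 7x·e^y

Separating variables and integrating:
-e^(-y) = 7x²/2 + C

General solution: y = -ln(C - 7x²/2)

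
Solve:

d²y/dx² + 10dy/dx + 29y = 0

Characteristic equation: r² + 10r + 29 = 0
Roots: r = -5 ± 2i (complex conjugates)
General solution: y = e^(-5x)(C₁cos(2x) + C₂sin(2x))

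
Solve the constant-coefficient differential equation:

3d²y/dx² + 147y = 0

Characteristic equation: 3r² + 147 = 0
Divide by 3: r² + 49 = 0
Roots: r = ±7i (complex conjugates)
General solution: y = C₁cos(7x) + C₂sin(7x)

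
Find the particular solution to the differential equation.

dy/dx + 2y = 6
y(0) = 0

General solution: y = 3 + Ce^(-2x)
Applying y(0) = 0: C = 0 - 3 = -3
Particular solution: y = 3 - 3e^(-2x)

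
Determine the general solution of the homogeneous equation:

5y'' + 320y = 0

Characteristic equation: 5r² + 320 = 0
Divide by 5: r² + 64 = 0
Roots: r = ±8i (complex conjugates)
General solution: y = C₁cos(8x) + C₂sin(8x)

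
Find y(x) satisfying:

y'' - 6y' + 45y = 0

Characteristic equation: r² - 6r + 45 = 0
Roots: r = 3 ± 6i (complex conjugates)
General solution: y = e^(3x)(C₁cos(6x) + C₂sin(6x))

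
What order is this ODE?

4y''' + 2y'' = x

The order is 3 (highest derivative is of order 3).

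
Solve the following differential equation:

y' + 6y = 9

Using integrating factor method:

General solution: y = 3/2 + Ce^(-6x)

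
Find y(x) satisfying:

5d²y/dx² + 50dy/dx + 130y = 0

Characteristic equation: 5r² + 50r + 130 = 0
Divide by 5: r² + 10r + 26 = 0
Roots: r = -5 ± i (complex conjugates)
General solution: y = e^(-5x)(C₁cos(x) + C₂sin(x))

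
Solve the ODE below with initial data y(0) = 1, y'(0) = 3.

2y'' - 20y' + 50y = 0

General solution: y = (C₁ + C₂x)e^(5x)
Repeated root r = 5
Applying ICs: C₁ = 1, C₂ = -2
Particular solution: y = (1 - 2x)e^(5x)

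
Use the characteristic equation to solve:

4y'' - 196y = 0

Characteristic equation: 4r² - 196 = 0
Divide by 4: r² - 49 = 0
Roots: r = 7, -7 (distinct real)
General solution: y = C₁e^(7x) + C₂e^(-7x)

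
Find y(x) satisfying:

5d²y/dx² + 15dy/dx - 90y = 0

Characteristic equation: 5r² + 15r - 90 = 0
Divide by 5: r² + 3r - 18 = 0
Roots: r = 3, -6 (distinct real)
General solution: y = C₁e^(3x) + C₂e^(-6x)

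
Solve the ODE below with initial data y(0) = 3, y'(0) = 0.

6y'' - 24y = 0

General solution: y = C₁e^(2x) + C₂e^(-2x)
Applying ICs: C₁ = 3/2, C₂ = 3/2
Particular solution: y = (3/2)e^(2x) + (3/2)e^(-2x)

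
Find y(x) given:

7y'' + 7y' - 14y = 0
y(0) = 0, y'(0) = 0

General solution: y = C₁e^x + C₂e^(-2x)
Applying ICs: C₁ = 0, C₂ = 0
Particular solution: y = 0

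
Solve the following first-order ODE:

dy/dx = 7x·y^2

Separating variables and integrating:
-1/y = 7x^2/2 + C

General solution: y^-1 = (-7/2)x^2 + C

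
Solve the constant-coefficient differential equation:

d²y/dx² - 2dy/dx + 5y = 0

Characteristic equation: r² - 2r + 5 = 0
Roots: r = 1 ± 2i (complex conjugates)
General solution: y = e^x(C₁cos(2x) + C₂sin(2x))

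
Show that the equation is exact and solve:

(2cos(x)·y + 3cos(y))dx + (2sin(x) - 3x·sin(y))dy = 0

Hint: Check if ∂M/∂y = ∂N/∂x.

Verify exactness: ∂M/∂y = ∂N/∂x ✓
Find F(x,y) such that ∂F/∂x = M, ∂F/∂y = N
Solution: 2sin(x)·y + 3x·cos(y) = C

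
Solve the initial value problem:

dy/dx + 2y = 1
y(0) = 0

General solution: y = 1/2 + Ce^(-2x)
Applying y(0) = 0: C = 0 - 1/2 = -1/2
Particular solution: y = 1/2 - (1/2)e^(-2x)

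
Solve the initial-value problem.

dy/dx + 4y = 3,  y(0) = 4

General solution: y = 3/4 + Ce^(-4x)
Applying y(0) = 4: C = 4 - 3/4 = 13/4
Particular solution: y = 3/4 + (13/4)e^(-4x)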